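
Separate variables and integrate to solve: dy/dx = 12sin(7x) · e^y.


Separate: e^(-y) dy = 12sin(7x) dx.
Integrate: -e^(-y) = -(12/7)cos(7x) + C₀.
Rearrange: e^(-y) = (12/7)cos(7x) + C.


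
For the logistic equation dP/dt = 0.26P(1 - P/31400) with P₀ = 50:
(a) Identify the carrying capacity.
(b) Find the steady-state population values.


Logistic ODE dP/dt = 0.26P(1 - P/31400) has equilibria where dP/dt = 0, i.e. P = 0 or P = 31400.
The coefficient (1 - P/K) = 0 when P = K, identifying K = 31400 as the carrying capacity.
(a) K = 31400; (b) equilibria P = 0 and P = 31400.


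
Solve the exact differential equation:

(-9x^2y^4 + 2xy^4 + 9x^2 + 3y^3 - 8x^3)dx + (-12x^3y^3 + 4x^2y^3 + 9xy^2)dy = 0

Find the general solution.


Check exactness: ∂M/∂y = -36x^2y^3 + 8xy^3 + 9y^2 and ∂N/∂x = -36x^2y^3 + 8xy^3 + 9y^2; equal, so the equation is exact.
Integrate M with respect to x (treating y as constant): ∫M dx = -3x^3y^4 + x^2y^4 + 3x^3 + 3xy^3 - 2x^4 + h(y).
Differentiate w.r.t. y and set equal to N: all terms match, so h'(y) = 0 and h is a constant absorbed into C.
General solution: -3x^3y^4 + x^2y^4 + 3x^3 + 3xy^3 - 2x^4 = C.


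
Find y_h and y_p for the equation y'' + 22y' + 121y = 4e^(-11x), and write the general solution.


Characteristic polynomial (r + 11)² = 0; repeated root r = -11.
y_h = (C₁ + C₂x)e^(-11x). Forcing matches the repeated root (resonance), so try y_p = Ax² e^(-11x).
Substitute and solve for A: 2A = 4, so A = 2.
General solution: y = (C₁ + C₂x + 2x²)e^(-11x).


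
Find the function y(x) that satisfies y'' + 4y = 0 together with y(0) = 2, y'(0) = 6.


Characteristic roots of r² + 4 = 0 are ±2i, so y = C₁cos(2x) + C₂sin(2x).
Apply y(0) = 2: C₁ = 2. Differentiate and apply y'(0) = 6: 2·C₂ = 6, so C₂ = 3.
Particular solution: y = 2cos(2x) + 3sin(2x).


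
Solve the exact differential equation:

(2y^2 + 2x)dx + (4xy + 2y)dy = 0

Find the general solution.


Check exactness: ∂M/∂y = 4y and ∂N/∂x = 4y; equal, so the equation is exact.
Integrate M with respect to x (treating y as constant): ∫M dx = 2xy^2 + x^2 + h(y).
Differentiate w.r.t. y and set equal to N: the x-dependent terms already match, leaving h'(y) = 2y. Integrate: h(y) = y^2.
So F(x,y) = 2xy^2 + y^2 + x^2.
General solution: 2xy^2 + y^2 + x^2 = C.


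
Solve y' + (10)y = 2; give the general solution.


P(x) = 10, Q(x) = 2; integrating factor μ = e^(10x).
(μ y)' = 2e^(10x) ⇒ μ y = (1/5)e^(10x) + C.
Divide by μ: y = 1/5 + Ce^(-10x).


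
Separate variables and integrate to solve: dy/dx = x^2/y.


Separate variables: y dy = x^2 dx.
Integrate both sides: y²/2 = (1/3)x^3 + C₀.
Multiply by 2: y² = (2/3)x^3 + C.


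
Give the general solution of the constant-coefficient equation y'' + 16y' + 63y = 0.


Characteristic equation: r² + 16r + 63 = 0.
Factor: (r + 7)(r + 9) = 0 ⇒ r = -7, -9 (distinct real).
General solution: y = C₁e^(-7x) + C₂e^(-9x).


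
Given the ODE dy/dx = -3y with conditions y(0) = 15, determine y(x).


General solution of y' = -3y is y = Ce^(-3x).
Apply y(0) = 15: C = 15.
Particular solution: y = 15e^(-3x).


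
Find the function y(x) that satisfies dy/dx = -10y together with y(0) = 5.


General solution of y' = -10y is y = Ce^(-10x).
Apply y(0) = 5: C = 5.
Particular solution: y = 5e^(-10x).


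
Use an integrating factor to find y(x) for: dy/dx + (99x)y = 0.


P(x) = 99x ⇒ μ = e^((99/2)x²).
Q(x) = 0 so μ y is constant: y = Ce^(-(99/2)x²).


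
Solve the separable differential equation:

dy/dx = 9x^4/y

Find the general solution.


Separate variables: y dy = 9x^4 dx.
Integrate both sides: y²/2 = (9/5)x^5 + C₀.
Multiply by 2: y² = (18/5)x^5 + C.


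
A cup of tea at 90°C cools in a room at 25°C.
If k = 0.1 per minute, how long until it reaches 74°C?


From T(t) = T_a + (T₀ - T_a)e^(-kt), set T(t) = 74:
(74 - 25) / (90 - 25) = e^(-0.1t), so t = -ln(0.754)/0.1 ≈ 2.8 minutes.


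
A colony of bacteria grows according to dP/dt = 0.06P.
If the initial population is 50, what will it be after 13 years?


The ODE dP/dt = 0.06P has solution P(t) = P(0)e^(0.06t).
Substitute P(0) = 50 and t = 13: P(13) = 50 e^(0.78) ≈ 109.


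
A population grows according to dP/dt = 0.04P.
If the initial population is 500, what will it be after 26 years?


The ODE dP/dt = 0.04P has solution P(t) = P(0)e^(0.04t).
Substitute P(0) = 500 and t = 26: P(26) = 500 e^(1.04) ≈ 1415.


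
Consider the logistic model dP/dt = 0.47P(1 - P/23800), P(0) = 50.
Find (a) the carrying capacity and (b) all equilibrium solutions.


Logistic ODE dP/dt = 0.47P(1 - P/23800) has equilibria where dP/dt = 0, i.e. P = 0 or P = 23800.
The coefficient (1 - P/K) = 0 when P = K, identifying K = 23800 as the carrying capacity.
(a) K = 23800; (b) equilibria P = 0 and P = 23800.


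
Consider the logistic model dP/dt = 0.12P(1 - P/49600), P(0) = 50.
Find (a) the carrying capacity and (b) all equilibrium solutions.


Logistic ODE dP/dt = 0.12P(1 - P/49600) has equilibria where dP/dt = 0, i.e. P = 0 or P = 49600.
The coefficient (1 - P/K) = 0 when P = K, identifying K = 49600 as the carrying capacity.
(a) K = 49600; (b) equilibria P = 0 and P = 49600.


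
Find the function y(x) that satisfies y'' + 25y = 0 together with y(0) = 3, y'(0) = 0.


Characteristic roots of r² + 25 = 0 are ±5i, so y = C₁cos(5x) + C₂sin(5x).
Apply y(0) = 3: C₁ = 3. Differentiate and apply y'(0) = 0: 5·C₂ = 0, so C₂ = 0.
Particular solution: y = 3cos(5x).


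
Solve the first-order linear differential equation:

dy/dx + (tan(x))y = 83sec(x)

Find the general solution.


P(x) = tan(x) ⇒ μ = e^(∫tan(x)dx) = sec(x).
(sec(x) y)' = 83sec²(x) ⇒ sec(x) y = 83tan(x) + C.
Multiply by cos(x): y = 83sin(x) + C·cos(x).


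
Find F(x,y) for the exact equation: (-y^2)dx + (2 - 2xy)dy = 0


Check exactness: ∂M/∂y = -2y and ∂N/∂x = -2y; equal, so the equation is exact.
Integrate M with respect to x (treating y as constant): ∫M dx = -xy^2 + h(y).
Differentiate w.r.t. y and set equal to N: the x-dependent terms already match, leaving h'(y) = 2. Integrate: h(y) = 2y.
So F(x,y) = 2y - xy^2.
General solution: 2y - xy^2 = C.


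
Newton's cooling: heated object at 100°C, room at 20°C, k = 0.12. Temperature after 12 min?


Newton's law: dT/dt = -k(T - T_a) has solution T(t) = T_a + (T₀ - T_a)e^(-kt).
Plug in T_a = 20, T₀ = 100, k = 0.12, t = 12: T(12) = 20 + (80)e^(-1.44) ≈ 39.0°C.


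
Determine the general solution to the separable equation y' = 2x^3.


Integrate both sides with respect to x: y = ∫ 2x^3 dx = (1/2)x^4 + C.


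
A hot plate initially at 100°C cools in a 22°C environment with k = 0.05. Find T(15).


Newton's law: dT/dt = -k(T - T_a) has solution T(t) = T_a + (T₀ - T_a)e^(-kt).
Plug in T_a = 22, T₀ = 100, k = 0.05, t = 15: T(15) = 22 + (78)e^(-0.75) ≈ 58.8°C.


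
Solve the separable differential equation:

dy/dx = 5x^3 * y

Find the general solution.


Separate variables: dy/y = 5x^3 dx.
Integrate: ln|y| = (5/4)x^4 + C₀.
Exponentiate: y = Ce^((5/4)x^4).


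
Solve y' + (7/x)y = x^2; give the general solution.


P(x) = 7/x ⇒ μ = x^7.
(x^7 y)' = x^7·x^2 = x^9.
Integrate: x^7 y = x^10/(10) + C.
Solve for y: y = (1/10)x^3 + C/x^7.


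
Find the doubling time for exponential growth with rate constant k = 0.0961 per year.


Exponential growth: P(t) = P₀ e^(0.0961t). Set P(t)/P₀ = 2: e^(0.0961t) = 2.
Solve: t = ln(2)/0.0961 ≈ 7.21 years.


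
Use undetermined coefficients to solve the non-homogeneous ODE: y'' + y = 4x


Homogeneous: r² + 1 = 0 ⇒ r = ±1i, y_h = C₁cos(x) + C₂sin(x).
Polynomial forcing; try y_p = Ax + B. Then y_p'' + 1 y_p = 1(Ax + B) = 4x, so B = 0 and A = 4.
General solution: y = C₁cos(x) + C₂sin(x) + 4x.


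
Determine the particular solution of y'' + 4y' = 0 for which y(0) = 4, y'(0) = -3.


Characteristic roots of r² + 4r = 0 are -4, 0.
General solution y = c₁ e^(-4x) + c₂.
Apply y(0) = 4: c₁ + c₂ = 4. Apply y'(0) = -3: -4 c₁ + 0 c₂ = -3.
Solve: c₁ = 3/4, c₂ = 13/4.
Particular solution: y = (3/4)e^(-4x) + 13/4.


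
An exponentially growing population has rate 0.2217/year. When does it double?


Exponential growth: P(t) = P₀ e^(0.2217t). Set P(t)/P₀ = 2: e^(0.2217t) = 2.
Solve: t = ln(2)/0.2217 ≈ 3.13 years.


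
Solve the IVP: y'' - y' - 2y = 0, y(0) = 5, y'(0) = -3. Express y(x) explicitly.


Characteristic roots of r² - r - 2 = 0 are 2, -1.
General solution y = c₁ e^(2x) + c₂ e^(-x).
Apply y(0) = 5: c₁ + c₂ = 5. Apply y'(0) = -3: 2 c₁ - 1 c₂ = -3.
Solve: c₁ = 2/3, c₂ = 13/3.
Particular solution: y = (2/3)e^(2x) + (13/3)e^(-x).


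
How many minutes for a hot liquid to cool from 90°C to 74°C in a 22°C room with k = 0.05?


From T(t) = T_a + (T₀ - T_a)e^(-kt), set T(t) = 74:
(74 - 22) / (90 - 22) = e^(-0.05t), so t = -ln(0.765)/0.05 ≈ 5.4 minutes.


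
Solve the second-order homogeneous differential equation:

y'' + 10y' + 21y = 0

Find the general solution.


Characteristic equation: r² + 10r + 21 = 0.
Factor: (r + 7)(r + 3) = 0 ⇒ r = -7, -3 (distinct real).
General solution: y = C₁e^(-7x) + C₂e^(-3x).


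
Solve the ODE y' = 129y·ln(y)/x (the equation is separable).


Separate: dy/[y ln(y)] = 129 dx/x.
Substitute u = ln(y): du/u = 129 dx/x.
Integrate: ln|ln(y)| = 129ln|x| + C₀, hence ln(y) = C·x^129.


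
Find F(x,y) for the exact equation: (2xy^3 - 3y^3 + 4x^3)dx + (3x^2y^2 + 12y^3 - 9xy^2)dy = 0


Check exactness: ∂M/∂y = 6xy^2 - 9y^2 and ∂N/∂x = 6xy^2 - 9y^2; equal, so the equation is exact.
Integrate M with respect to x (treating y as constant): ∫M dx = x^2y^3 - 3xy^3 + x^4 + h(y).
Differentiate w.r.t. y and set equal to N: the x-dependent terms already match, leaving h'(y) = 12y^3. Integrate: h(y) = 3y^4.
So F(x,y) = x^2y^3 + 3y^4 - 3xy^3 + x^4.
General solution: x^2y^3 + 3y^4 - 3xy^3 + x^4 = C.


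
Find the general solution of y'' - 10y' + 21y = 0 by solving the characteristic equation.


Characteristic equation: r² - 10r + 21 = 0.
Factor: (r - 3)(r - 7) = 0 ⇒ r = 3, 7 (distinct real).
General solution: y = C₁e^(3x) + C₂e^(7x).


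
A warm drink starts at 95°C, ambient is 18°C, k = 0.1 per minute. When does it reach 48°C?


From T(t) = T_a + (T₀ - T_a)e^(-kt), set T(t) = 48:
(48 - 18) / (95 - 18) = e^(-0.1t), so t = -ln(0.390)/0.1 ≈ 9.4 minutes.


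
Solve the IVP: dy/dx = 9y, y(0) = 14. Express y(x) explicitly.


General solution of y' = 9y is y = Ce^(9x).
Apply y(0) = 14: C = 14.
Particular solution: y = 14e^(9x).


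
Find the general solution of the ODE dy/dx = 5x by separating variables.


Integrate both sides with respect to x: y = ∫ 5x dx = (5/2)x^2 + C.


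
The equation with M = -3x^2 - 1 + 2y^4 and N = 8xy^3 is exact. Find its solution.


Check exactness: ∂M/∂y = 8y^3 and ∂N/∂x = 8y^3; equal, so the equation is exact.
Integrate M with respect to x (treating y as constant): ∫M dx = -x^3 - x + 2xy^4 + h(y).
Differentiate w.r.t. y and set equal to N: all terms match, so h'(y) = 0 and h is a constant absorbed into C.
General solution: -x^3 - x + 2xy^4 = C.


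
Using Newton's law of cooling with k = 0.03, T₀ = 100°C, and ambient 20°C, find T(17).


Newton's law: dT/dt = -k(T - T_a) has solution T(t) = T_a + (T₀ - T_a)e^(-kt).
Plug in T_a = 20, T₀ = 100, k = 0.03, t = 17: T(17) = 20 + (80)e^(-0.51) ≈ 68.0°C.


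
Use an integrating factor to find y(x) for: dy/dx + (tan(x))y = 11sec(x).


P(x) = tan(x) ⇒ μ = e^(∫tan(x)dx) = sec(x).
(sec(x) y)' = 11sec²(x) ⇒ sec(x) y = 11tan(x) + C.
Multiply by cos(x): y = 11sin(x) + C·cos(x).


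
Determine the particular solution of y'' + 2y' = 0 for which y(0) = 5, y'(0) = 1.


Characteristic roots of r² + 2r = 0 are 0, -2.
General solution y = c₁ + c₂ e^(-2x).
Apply y(0) = 5: c₁ + c₂ = 5. Apply y'(0) = 1: 0 c₁ - 2 c₂ = 1.
Solve: c₁ = 11/2, c₂ = -1/2.
Particular solution: y = 11/2 - (1/2)e^(-2x).


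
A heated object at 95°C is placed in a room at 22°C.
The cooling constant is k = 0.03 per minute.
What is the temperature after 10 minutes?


Newton's law: dT/dt = -k(T - T_a) has solution T(t) = T_a + (T₀ - T_a)e^(-kt).
Plug in T_a = 22, T₀ = 95, k = 0.03, t = 10: T(10) = 22 + (73)e^(-0.30) ≈ 76.1°C.


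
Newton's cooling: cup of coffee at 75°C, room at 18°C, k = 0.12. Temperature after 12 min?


Newton's law: dT/dt = -k(T - T_a) has solution T(t) = T_a + (T₀ - T_a)e^(-kt).
Plug in T_a = 18, T₀ = 75, k = 0.12, t = 12: T(12) = 18 + (57)e^(-1.44) ≈ 31.5°C.


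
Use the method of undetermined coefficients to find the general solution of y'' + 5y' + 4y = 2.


Characteristic roots of r² + 5r + 4 = 0 are -4, -1.
y_h = C₁e^(-4x) + C₂e^(-x).
Forcing exponent 0 is not a characteristic root; try y_p = A.
Substitute: A·(0 + (5)·0 + (4)) = A·4 = 2, so A = 1/2.
General solution: y = C₁e^(-4x) + C₂e^(-x) + 1/2.


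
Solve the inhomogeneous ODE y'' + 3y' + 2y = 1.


Characteristic roots of r² + 3r + 2 = 0 are -2, -1.
y_h = C₁e^(-2x) + C₂e^(-x).
Constant forcing; try y_p = A. Then 2A = 1 ⇒ A = 1/2.
General solution: y = C₁e^(-2x) + C₂e^(-x) + 1/2.


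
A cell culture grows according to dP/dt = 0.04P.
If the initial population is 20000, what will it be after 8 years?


The ODE dP/dt = 0.04P has solution P(t) = P(0)e^(0.04t).
Substitute P(0) = 20000 and t = 8: P(8) = 20000 e^(0.32) ≈ 27543.


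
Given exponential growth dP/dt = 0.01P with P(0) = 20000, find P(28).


The ODE dP/dt = 0.01P has solution P(t) = P(0)e^(0.01t).
Substitute P(0) = 20000 and t = 28: P(28) = 20000 e^(0.28) ≈ 26463.


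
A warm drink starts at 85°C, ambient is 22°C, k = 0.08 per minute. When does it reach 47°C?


From T(t) = T_a + (T₀ - T_a)e^(-kt), set T(t) = 47:
(47 - 22) / (85 - 22) = e^(-0.08t), so t = -ln(0.397)/0.08 ≈ 11.6 minutes.


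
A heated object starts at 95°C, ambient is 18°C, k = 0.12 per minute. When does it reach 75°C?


From T(t) = T_a + (T₀ - T_a)e^(-kt), set T(t) = 75:
(75 - 18) / (95 - 18) = e^(-0.12t), so t = -ln(0.740)/0.12 ≈ 2.5 minutes.


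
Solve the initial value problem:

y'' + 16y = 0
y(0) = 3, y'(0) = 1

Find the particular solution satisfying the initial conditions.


Characteristic roots of r² + 16 = 0 are ±4i, so y = C₁cos(4x) + C₂sin(4x).
Apply y(0) = 3: C₁ = 3. Differentiate and apply y'(0) = 1: 4·C₂ = 1, so C₂ = 1/4.
Particular solution: y = 3cos(4x) + (1/4)sin(4x).


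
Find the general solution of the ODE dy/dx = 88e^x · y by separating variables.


Separate variables: dy/y = 88e^x dx.
Integrate: ln|y| = 88e^x + C₀.
Exponentiate: y = Ce^(88e^x).


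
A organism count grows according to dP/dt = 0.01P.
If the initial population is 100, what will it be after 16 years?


The ODE dP/dt = 0.01P has solution P(t) = P(0)e^(0.01t).
Substitute P(0) = 100 and t = 16: P(16) = 100 e^(0.16) ≈ 117.


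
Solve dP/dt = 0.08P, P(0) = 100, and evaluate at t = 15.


The ODE dP/dt = 0.08P has solution P(t) = P(0)e^(0.08t).
Substitute P(0) = 100 and t = 15: P(15) = 100 e^(1.20) ≈ 332.


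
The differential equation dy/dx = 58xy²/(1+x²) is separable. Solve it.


Separate: dy/y² = 58x/(1+x²) dx.
Integrate LHS: ∫ dy/y² = -1/y.
Integrate RHS via u = 1+x²: 29ln(1+x²) + C.
Result: -1/y = 29ln(1+x²) + C.


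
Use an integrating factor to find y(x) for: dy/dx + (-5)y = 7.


P(x) = -5 ⇒ μ = e^(-5x).
(μ y)' = 7e^(-5x) ⇒ μ y = -(7/5)e^(-5x) + C.
Divide by μ: y = -7/5 + Ce^(5x).


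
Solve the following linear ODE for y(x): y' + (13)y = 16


P(x) = 13, Q(x) = 16; integrating factor μ = e^(13x).
(μ y)' = 16e^(13x) ⇒ μ y = (16/13)e^(13x) + C.
Divide by μ: y = 16/13 + Ce^(-13x).


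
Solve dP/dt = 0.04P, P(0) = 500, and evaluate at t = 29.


The ODE dP/dt = 0.04P has solution P(t) = P(0)e^(0.04t).
Substitute P(0) = 500 and t = 29: P(29) = 500 e^(1.16) ≈ 1595.


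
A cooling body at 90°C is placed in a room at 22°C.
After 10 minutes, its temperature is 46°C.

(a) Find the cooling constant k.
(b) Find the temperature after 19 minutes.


Newton's law: T(t) = T_a + (T₀ - T_a)e^(-kt).
(a) Use T(10) = 46: (46 - 22)/(90 - 22) = e^(-k·10), so k = -ln(0.353)/10 ≈ 0.1041.
(b) Apply k to t = 19: T(19) = 22 + (68)e^(-1.979) ≈ 31.4°C.


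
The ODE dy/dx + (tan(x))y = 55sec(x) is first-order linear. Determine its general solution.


P(x) = tan(x) ⇒ μ = e^(∫tan(x)dx) = sec(x).
(sec(x) y)' = 55sec²(x) ⇒ sec(x) y = 55tan(x) + C.
Multiply by cos(x): y = 55sin(x) + C·cos(x).


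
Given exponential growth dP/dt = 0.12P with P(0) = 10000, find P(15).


The ODE dP/dt = 0.12P has solution P(t) = P(0)e^(0.12t).
Substitute P(0) = 10000 and t = 15: P(15) = 10000 e^(1.80) ≈ 60496.


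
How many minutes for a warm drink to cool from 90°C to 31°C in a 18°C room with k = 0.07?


From T(t) = T_a + (T₀ - T_a)e^(-kt), set T(t) = 31:
(31 - 18) / (90 - 18) = e^(-0.07t), so t = -ln(0.181)/0.07 ≈ 24.5 minutes.


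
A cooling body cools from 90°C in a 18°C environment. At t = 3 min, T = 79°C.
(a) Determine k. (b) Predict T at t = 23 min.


Newton's law: T(t) = T_a + (T₀ - T_a)e^(-kt).
(a) Use T(3) = 79: (79 - 18)/(90 - 18) = e^(-k·3), so k = -ln(0.847)/3 ≈ 0.0553.
(b) Apply k to t = 23: T(23) = 18 + (72)e^(-1.271) ≈ 38.2°C.


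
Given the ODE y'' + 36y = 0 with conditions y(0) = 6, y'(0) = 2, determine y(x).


Characteristic roots of r² + 36 = 0 are ±6i, so y = C₁cos(6x) + C₂sin(6x).
Apply y(0) = 6: C₁ = 6. Differentiate and apply y'(0) = 2: 6·C₂ = 2, so C₂ = 1/3.
Particular solution: y = 6cos(6x) + (1/3)sin(6x).


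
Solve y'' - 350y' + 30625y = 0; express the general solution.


Characteristic equation: r² - 350r + 30625 = 0, i.e. (r - 175)² = 0.
Repeated root r = 175; include an x factor for the second linearly independent solution.
General solution: y = (C₁ + C₂x)e^(175x).


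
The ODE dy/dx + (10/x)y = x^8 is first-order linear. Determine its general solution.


P(x) = 10/x ⇒ μ = x^10.
(x^10 y)' = x^10·x^8 = x^18.
Integrate: x^10 y = x^19/(19) + C.
Solve for y: y = (1/19)x^9 + C/x^10.


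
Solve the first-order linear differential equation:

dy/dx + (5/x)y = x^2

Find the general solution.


P(x) = 5/x ⇒ μ = x^5.
(x^5 y)' = x^7 ⇒ x^5 y = x^8/(8) + C.
Solve for y: y = (1/8)x^3 + C/x^5.


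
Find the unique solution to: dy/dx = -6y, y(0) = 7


General solution of y' = -6y is y = Ce^(-6x).
Apply y(0) = 7: C = 7.
Particular solution: y = 7e^(-6x).


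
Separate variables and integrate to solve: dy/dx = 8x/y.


Separate variables: y dy = 8x dx.
Integrate both sides: y²/2 = 4x^2 + C₀.
Multiply by 2: y² = 8x^2 + C.


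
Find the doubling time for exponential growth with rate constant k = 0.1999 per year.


Exponential growth: P(t) = P₀ e^(0.1999t). Set P(t)/P₀ = 2: e^(0.1999t) = 2.
Solve: t = ln(2)/0.1999 ≈ 3.47 years.


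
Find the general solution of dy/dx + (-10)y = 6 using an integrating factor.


P(x) = -10 ⇒ μ = e^(-10x).
(μ y)' = 6e^(-10x) ⇒ μ y = -(3/5)e^(-10x) + C.
Divide by μ: y = -3/5 + Ce^(10x).


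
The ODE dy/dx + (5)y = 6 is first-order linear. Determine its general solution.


P(x) = 5, Q(x) = 6; integrating factor μ = e^(5x).
(μ y)' = 6e^(5x) ⇒ μ y = (6/5)e^(5x) + C.
Divide by μ: y = 6/5 + Ce^(-5x).


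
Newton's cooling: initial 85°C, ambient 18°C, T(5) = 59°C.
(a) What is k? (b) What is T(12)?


Newton's law: T(t) = T_a + (T₀ - T_a)e^(-kt).
(a) Use T(5) = 59: (59 - 18)/(85 - 18) = e^(-k·5), so k = -ln(0.612)/5 ≈ 0.0982.
(b) Apply k to t = 12: T(12) = 18 + (67)e^(-1.179) ≈ 38.6°C.


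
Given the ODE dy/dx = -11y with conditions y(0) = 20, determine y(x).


General solution of y' = -11y is y = Ce^(-11x).
Apply y(0) = 20: C = 20.
Particular solution: y = 20e^(-11x).


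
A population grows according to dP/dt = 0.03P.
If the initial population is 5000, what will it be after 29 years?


The ODE dP/dt = 0.03P has solution P(t) = P(0)e^(0.03t).
Substitute P(0) = 5000 and t = 29: P(29) = 5000 e^(0.87) ≈ 11935.


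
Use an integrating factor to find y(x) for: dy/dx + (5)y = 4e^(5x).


P(x) = 5 ⇒ μ = e^(5x).
(μ y)' = 4e^(10x) ⇒ μ y = (4/10)e^(10x) + C.
Divide by μ: y = (2/5)e^(5x) + Ce^(-5x).


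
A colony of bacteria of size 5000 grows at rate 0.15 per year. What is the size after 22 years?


The ODE dP/dt = 0.15P has solution P(t) = P(0)e^(0.15t).
Substitute P(0) = 5000 and t = 22: P(22) = 5000 e^(3.30) ≈ 135563.


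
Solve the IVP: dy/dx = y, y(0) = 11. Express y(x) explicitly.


General solution of y' = y is y = Ce^(x).
Apply y(0) = 11: C = 11.
Particular solution: y = 11e^(x).


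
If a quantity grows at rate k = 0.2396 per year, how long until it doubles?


Exponential growth: P(t) = P₀ e^(0.2396t). Set P(t)/P₀ = 2: e^(0.2396t) = 2.
Solve: t = ln(2)/0.2396 ≈ 2.89 years.


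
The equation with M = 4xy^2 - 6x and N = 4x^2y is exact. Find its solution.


Check exactness: ∂M/∂y = 8xy and ∂N/∂x = 8xy; equal, so the equation is exact.
Integrate M with respect to x (treating y as constant): ∫M dx = 2x^2y^2 - 3x^2 + h(y).
Differentiate w.r.t. y and set equal to N: all terms match, so h'(y) = 0 and h is a constant absorbed into C.
General solution: 2x^2y^2 - 3x^2 = C.


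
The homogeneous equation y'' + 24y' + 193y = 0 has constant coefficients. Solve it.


Characteristic equation: r² + 24r + 193 = 0.
Discriminant is negative; roots r = -12 ± 7i (complex conjugate pair).
General solution uses e^(α x)(C₁ cos(β x) + C₂ sin(β x)): y = e^(-12x)(C₁cos(7x) + C₂sin(7x)).


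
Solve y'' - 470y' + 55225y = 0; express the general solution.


Characteristic equation: r² - 470r + 55225 = 0, i.e. (r - 235)² = 0.
Repeated root r = 235; include an x factor for the second linearly independent solution.
General solution: y = (C₁ + C₂x)e^(235x).


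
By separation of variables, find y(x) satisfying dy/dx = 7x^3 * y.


Separate variables: dy/y = 7x^3 dx.
Integrate: ln|y| = (7/4)x^4 + C₀.
Exponentiate: y = Ce^((7/4)x^4).


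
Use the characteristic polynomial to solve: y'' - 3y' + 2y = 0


Characteristic equation: r² - 3r + 2 = 0.
Factor: (r - 2)(r - 1) = 0 ⇒ r = 2, 1 (distinct real).
General solution: y = C₁e^(2x) + C₂e^(x).


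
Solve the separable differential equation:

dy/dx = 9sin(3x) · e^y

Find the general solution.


Separate: e^(-y) dy = 9sin(3x) dx.
Integrate: -e^(-y) = -3cos(3x) + C₀.
Rearrange: e^(-y) = 3cos(3x) + C.


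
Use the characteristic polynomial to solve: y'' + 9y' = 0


Characteristic equation: r² + 9r = 0.
Factor: (r + 9)(r - 0) = 0 ⇒ r = -9, 0 (distinct real).
General solution: y = C₁e^(-9x) + C₂.


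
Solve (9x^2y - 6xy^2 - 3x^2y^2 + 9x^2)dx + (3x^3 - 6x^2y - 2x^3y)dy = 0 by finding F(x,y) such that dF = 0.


Check exactness: ∂M/∂y = 9x^2 - 12xy - 6x^2y and ∂N/∂x = 9x^2 - 12xy - 6x^2y; equal, so the equation is exact.
Integrate M with respect to x (treating y as constant): ∫M dx = 3x^3y - 3x^2y^2 - x^3y^2 + 3x^3 + h(y).
Differentiate w.r.t. y and set equal to N: all terms match, so h'(y) = 0 and h is a constant absorbed into C.
General solution: 3x^3y - 3x^2y^2 - x^3y^2 + 3x^3 = C.


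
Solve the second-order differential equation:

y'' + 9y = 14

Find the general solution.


Homogeneous part: r² + 9 = 0 ⇒ r = ±3i, so y_h = C₁cos(3x) + C₂sin(3x).
Try constant y_p = A; plug in: 9A = 14 ⇒ A = 14/9.
General solution: y = C₁cos(3x) + C₂sin(3x) + 14/9.


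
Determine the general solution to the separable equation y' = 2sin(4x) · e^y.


Separate: e^(-y) dy = 2sin(4x) dx.
Integrate: -e^(-y) = -(1/2)cos(4x) + C₀.
Rearrange: e^(-y) = (1/2)cos(4x) + C.


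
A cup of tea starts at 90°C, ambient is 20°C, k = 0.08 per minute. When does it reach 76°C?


From T(t) = T_a + (T₀ - T_a)e^(-kt), set T(t) = 76:
(76 - 20) / (90 - 20) = e^(-0.08t), so t = -ln(0.800)/0.08 ≈ 2.8 minutes.


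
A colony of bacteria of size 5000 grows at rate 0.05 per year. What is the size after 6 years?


The ODE dP/dt = 0.05P has solution P(t) = P(0)e^(0.05t).
Substitute P(0) = 5000 and t = 6: P(6) = 5000 e^(0.30) ≈ 6749.


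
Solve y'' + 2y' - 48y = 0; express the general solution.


Characteristic equation: r² + 2r - 48 = 0.
Factor: (r + 8)(r - 6) = 0 ⇒ r = -8, 6 (distinct real).
General solution: y = C₁e^(-8x) + C₂e^(6x).


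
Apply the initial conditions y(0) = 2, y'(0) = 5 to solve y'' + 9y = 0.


Characteristic roots of r² + 9 = 0 are ±3i, so y = C₁cos(3x) + C₂sin(3x).
Apply y(0) = 2: C₁ = 2. Differentiate and apply y'(0) = 5: 3·C₂ = 5, so C₂ = 5/3.
Particular solution: y = 2cos(3x) + (5/3)sin(3x).


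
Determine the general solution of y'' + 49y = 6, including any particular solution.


Homogeneous part: r² + 49 = 0 ⇒ r = ±7i, so y_h = C₁cos(7x) + C₂sin(7x).
Try constant y_p = A; plug in: 49A = 6 ⇒ A = 6/49.
General solution: y = C₁cos(7x) + C₂sin(7x) + 6/49.


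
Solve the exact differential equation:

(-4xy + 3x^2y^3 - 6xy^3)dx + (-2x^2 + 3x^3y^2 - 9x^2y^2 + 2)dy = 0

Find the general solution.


Check exactness: ∂M/∂y = -4x + 9x^2y^2 - 18xy^2 and ∂N/∂x = -4x + 9x^2y^2 - 18xy^2; equal, so the equation is exact.
Integrate M with respect to x (treating y as constant): ∫M dx = -2x^2y + x^3y^3 - 3x^2y^3 + h(y).
Differentiate w.r.t. y and set equal to N: the x-dependent terms already match, leaving h'(y) = 2. Integrate: h(y) = 2y.
So F(x,y) = -2x^2y + x^3y^3 - 3x^2y^3 + 2y.
General solution: -2x^2y + x^3y^3 - 3x^2y^3 + 2y = C.


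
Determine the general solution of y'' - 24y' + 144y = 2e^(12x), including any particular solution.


Characteristic polynomial (r - 12)² = 0; repeated root r = 12.
y_h = (C₁ + C₂x)e^(12x). Forcing matches the repeated root (resonance), so try y_p = Ax² e^(12x).
Substitute and solve for A: 2A = 2, so A = 1.
General solution: y = (C₁ + C₂x + x²)e^(12x).


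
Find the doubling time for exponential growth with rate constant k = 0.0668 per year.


Exponential growth: P(t) = P₀ e^(0.0668t). Set P(t)/P₀ = 2: e^(0.0668t) = 2.
Solve: t = ln(2)/0.0668 ≈ 10.38 years.


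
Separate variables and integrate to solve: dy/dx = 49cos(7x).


g(y) = 1, so integrate directly: y = ∫ 49cos(7x) dx = 7sin(7x) + C.


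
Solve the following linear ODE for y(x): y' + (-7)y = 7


P(x) = -7 ⇒ μ = e^(-7x).
(μ y)' = 7e^(-7x) ⇒ μ y = -e^(-7x) + C.
Divide by μ: y = -1 + Ce^(7x).


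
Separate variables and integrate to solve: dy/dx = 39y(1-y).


Separate: dy/[y(1-y)] = 39 dx.
Partial fractions: 1/[y(1-y)] = 1/y + 1/(1-y).
Integrate: ln|y/(1-y)| = 39x + C₀.
Solve for y: y = 1/(1 + Ce^(-39x)).


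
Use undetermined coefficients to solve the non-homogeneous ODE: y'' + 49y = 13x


Homogeneous: r² + 49 = 0 ⇒ r = ±7i, y_h = C₁cos(7x) + C₂sin(7x).
Polynomial forcing; try y_p = Ax + B. Then y_p'' + 49 y_p = 49(Ax + B) = 13x, so B = 0 and A = 13/49.
General solution: y = C₁cos(7x) + C₂sin(7x) + (13/49)x.


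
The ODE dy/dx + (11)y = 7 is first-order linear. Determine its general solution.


P(x) = 11, Q(x) = 7; integrating factor μ = e^(11x).
(μ y)' = 7e^(11x) ⇒ μ y = (7/11)e^(11x) + C.
Divide by μ: y = 7/11 + Ce^(-11x).


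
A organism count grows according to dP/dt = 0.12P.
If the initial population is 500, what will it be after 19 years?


The ODE dP/dt = 0.12P has solution P(t) = P(0)e^(0.12t).
Substitute P(0) = 500 and t = 19: P(19) = 500 e^(2.28) ≈ 4888.


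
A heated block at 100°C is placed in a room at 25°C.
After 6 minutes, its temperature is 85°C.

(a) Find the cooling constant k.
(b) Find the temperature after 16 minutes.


Newton's law: T(t) = T_a + (T₀ - T_a)e^(-kt).
(a) Use T(6) = 85: (85 - 25)/(100 - 25) = e^(-k·6), so k = -ln(0.800)/6 ≈ 0.0372.
(b) Apply k to t = 16: T(16) = 25 + (75)e^(-0.595) ≈ 66.4°C.


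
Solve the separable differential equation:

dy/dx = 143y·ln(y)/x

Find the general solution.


Separate: dy/[y ln(y)] = 143 dx/x.
Substitute u = ln(y): du/u = 143 dx/x.
Integrate: ln|ln(y)| = 143ln|x| + C₀, hence ln(y) = C·x^143.


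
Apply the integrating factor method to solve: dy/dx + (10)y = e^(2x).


P(x) = 10 ⇒ μ = e^(10x).
(μ y)' = e^(12x) ⇒ μ y = e^(12x)/12 + C.
Divide by μ: y = (1/12)e^(2x) + Ce^(-10x).


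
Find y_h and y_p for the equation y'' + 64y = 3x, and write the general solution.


Homogeneous: r² + 64 = 0 ⇒ r = ±8i, y_h = C₁cos(8x) + C₂sin(8x).
Polynomial forcing; try y_p = Ax + B. Then y_p'' + 64 y_p = 64(Ax + B) = 3x, so B = 0 and A = 3/64.
General solution: y = C₁cos(8x) + C₂sin(8x) + (3/64)x.


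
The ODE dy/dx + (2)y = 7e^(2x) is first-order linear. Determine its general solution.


P(x) = 2 ⇒ μ = e^(2x).
(μ y)' = 7e^(4x) ⇒ μ y = (7/4)e^(4x) + C.
Divide by μ: y = (7/4)e^(2x) + Ce^(-2x).


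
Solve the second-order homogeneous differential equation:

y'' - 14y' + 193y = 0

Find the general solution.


Characteristic equation: r² - 14r + 193 = 0.
Discriminant is negative; roots r = 7 ± 12i (complex conjugate pair).
General solution uses e^(α x)(C₁ cos(β x) + C₂ sin(β x)): y = e^(7x)(C₁cos(12x) + C₂sin(12x)).


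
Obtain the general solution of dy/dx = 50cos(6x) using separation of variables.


g(y) = 1, so integrate directly: y = ∫ 50cos(6x) dx = (25/3)sin(6x) + C.


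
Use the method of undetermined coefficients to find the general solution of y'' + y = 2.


Homogeneous part: r² + 1 = 0 ⇒ r = ±1i, so y_h = C₁cos(x) + C₂sin(x).
Try constant y_p = A; plug in: 1A = 2 ⇒ A = 2.
General solution: y = C₁cos(x) + C₂sin(x) + 2.


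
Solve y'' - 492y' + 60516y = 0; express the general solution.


Characteristic equation: r² - 492r + 60516 = 0, i.e. (r - 246)² = 0.
Repeated root r = 246; include an x factor for the second linearly independent solution.
General solution: y = (C₁ + C₂x)e^(246x).


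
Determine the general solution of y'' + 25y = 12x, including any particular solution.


Homogeneous: r² + 25 = 0 ⇒ r = ±5i, y_h = C₁cos(5x) + C₂sin(5x).
Polynomial forcing; try y_p = Ax + B. Then y_p'' + 25 y_p = 25(Ax + B) = 12x, so B = 0 and A = 12/25.
General solution: y = C₁cos(5x) + C₂sin(5x) + (12/25)x.


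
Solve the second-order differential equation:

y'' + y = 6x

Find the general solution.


Homogeneous: r² + 1 = 0 ⇒ r = ±1i, y_h = C₁cos(x) + C₂sin(x).
Polynomial forcing; try y_p = Ax + B. Then y_p'' + 1 y_p = 1(Ax + B) = 6x, so B = 0 and A = 6.
General solution: y = C₁cos(x) + C₂sin(x) + 6x.


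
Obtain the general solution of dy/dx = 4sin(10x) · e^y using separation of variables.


Separate: e^(-y) dy = 4sin(10x) dx.
Integrate: -e^(-y) = -(2/5)cos(10x) + C₀.
Rearrange: e^(-y) = (2/5)cos(10x) + C.


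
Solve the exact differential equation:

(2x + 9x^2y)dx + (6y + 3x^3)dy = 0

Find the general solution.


Check exactness: ∂M/∂y = 9x^2 and ∂N/∂x = 9x^2; equal, so the equation is exact.
Integrate M with respect to x (treating y as constant): ∫M dx = x^2 + 3x^3y + h(y).
Differentiate w.r.t. y and set equal to N: the x-dependent terms already match, leaving h'(y) = 6y. Integrate: h(y) = 3y^2.
So F(x,y) = 3y^2 + x^2 + 3x^3y.
General solution: 3y^2 + x^2 + 3x^3y = C.


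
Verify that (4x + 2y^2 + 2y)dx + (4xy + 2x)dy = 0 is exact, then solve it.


Check exactness: ∂M/∂y = 4y + 2 and ∂N/∂x = 4y + 2; equal, so the equation is exact.
Integrate M with respect to x (treating y as constant): ∫M dx = 2x^2 + 2xy^2 + 2xy + h(y).
Differentiate w.r.t. y and set equal to N: all terms match, so h'(y) = 0 and h is a constant absorbed into C.
General solution: 2x^2 + 2xy^2 + 2xy = C.


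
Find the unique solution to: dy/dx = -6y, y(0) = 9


General solution of y' = -6y is y = Ce^(-6x).
Apply y(0) = 9: C = 9.
Particular solution: y = 9e^(-6x).


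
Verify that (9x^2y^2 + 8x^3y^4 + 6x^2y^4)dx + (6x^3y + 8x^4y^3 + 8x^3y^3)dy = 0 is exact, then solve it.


Check exactness: ∂M/∂y = 18x^2y + 32x^3y^3 + 24x^2y^3 and ∂N/∂x = 18x^2y + 32x^3y^3 + 24x^2y^3; equal, so the equation is exact.
Integrate M with respect to x (treating y as constant): ∫M dx = 3x^3y^2 + 2x^4y^4 + 2x^3y^4 + h(y).
Differentiate w.r.t. y and set equal to N: all terms match, so h'(y) = 0 and h is a constant absorbed into C.
General solution: 3x^3y^2 + 2x^4y^4 + 2x^3y^4 = C.


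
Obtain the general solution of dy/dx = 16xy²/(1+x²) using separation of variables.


Separate: dy/y² = 16x/(1+x²) dx.
Integrate LHS: ∫ dy/y² = -1/y.
Integrate RHS via u = 1+x²: 8ln(1+x²) + C.
Result: -1/y = 8ln(1+x²) + C.


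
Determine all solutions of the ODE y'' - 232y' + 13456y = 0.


Characteristic equation: r² - 232r + 13456 = 0, i.e. (r - 116)² = 0.
Repeated root r = 116; include an x factor for the second linearly independent solution.
General solution: y = (C₁ + C₂x)e^(116x).


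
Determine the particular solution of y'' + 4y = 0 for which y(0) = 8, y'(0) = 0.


Characteristic roots of r² + 4 = 0 are ±2i, so y = C₁cos(2x) + C₂sin(2x).
Apply y(0) = 8: C₁ = 8. Differentiate and apply y'(0) = 0: 2·C₂ = 0, so C₂ = 0.
Particular solution: y = 8cos(2x).


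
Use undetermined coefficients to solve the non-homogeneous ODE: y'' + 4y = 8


Homogeneous part: r² + 4 = 0 ⇒ r = ±2i, so y_h = C₁cos(2x) + C₂sin(2x).
Try constant y_p = A; plug in: 4A = 8 ⇒ A = 2.
General solution: y = C₁cos(2x) + C₂sin(2x) + 2.


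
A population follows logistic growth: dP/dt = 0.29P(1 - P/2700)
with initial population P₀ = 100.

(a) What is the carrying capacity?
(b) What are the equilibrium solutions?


Logistic ODE dP/dt = 0.29P(1 - P/2700) has equilibria where dP/dt = 0, i.e. P = 0 or P = 2700.
The coefficient (1 - P/K) = 0 when P = K, identifying K = 2700 as the carrying capacity.
(a) K = 2700; (b) equilibria P = 0 and P = 2700.


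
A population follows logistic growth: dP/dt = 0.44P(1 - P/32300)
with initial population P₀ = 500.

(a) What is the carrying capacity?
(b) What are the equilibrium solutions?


Logistic ODE dP/dt = 0.44P(1 - P/32300) has equilibria where dP/dt = 0, i.e. P = 0 or P = 32300.
The coefficient (1 - P/K) = 0 when P = K, identifying K = 32300 as the carrying capacity.
(a) K = 32300; (b) equilibria P = 0 and P = 32300.


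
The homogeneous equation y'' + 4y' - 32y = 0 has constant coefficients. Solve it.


Characteristic equation: r² + 4r - 32 = 0.
Factor: (r - 4)(r + 8) = 0 ⇒ r = 4, -8 (distinct real).
General solution: y = C₁e^(4x) + C₂e^(-8x).


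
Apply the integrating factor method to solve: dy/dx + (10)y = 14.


P(x) = 10, Q(x) = 14; integrating factor μ = e^(10x).
(μ y)' = 14e^(10x) ⇒ μ y = (7/5)e^(10x) + C.
Divide by μ: y = 7/5 + Ce^(-10x).


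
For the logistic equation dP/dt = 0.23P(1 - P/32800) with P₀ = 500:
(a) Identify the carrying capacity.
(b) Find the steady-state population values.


Logistic ODE dP/dt = 0.23P(1 - P/32800) has equilibria where dP/dt = 0, i.e. P = 0 or P = 32800.
The coefficient (1 - P/K) = 0 when P = K, identifying K = 32800 as the carrying capacity.
(a) K = 32800; (b) equilibria P = 0 and P = 32800.


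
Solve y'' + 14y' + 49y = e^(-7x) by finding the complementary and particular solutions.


Characteristic polynomial (r + 7)² = 0; repeated root r = -7.
y_h = (C₁ + C₂x)e^(-7x). Forcing matches the repeated root (resonance), so try y_p = Ax² e^(-7x).
Substitute and solve for A: 2A = 1, so A = 1/2.
General solution: y = (C₁ + C₂x + (1/2)x²)e^(-7x).


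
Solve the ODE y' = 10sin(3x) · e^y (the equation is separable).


Separate: e^(-y) dy = 10sin(3x) dx.
Integrate: -e^(-y) = -(10/3)cos(3x) + C₀.
Rearrange: e^(-y) = (10/3)cos(3x) + C.


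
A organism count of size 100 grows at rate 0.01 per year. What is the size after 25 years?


The ODE dP/dt = 0.01P has solution P(t) = P(0)e^(0.01t).
Substitute P(0) = 100 and t = 25: P(25) = 100 e^(0.25) ≈ 128.


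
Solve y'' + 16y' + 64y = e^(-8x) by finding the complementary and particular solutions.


Characteristic polynomial (r + 8)² = 0; repeated root r = -8.
y_h = (C₁ + C₂x)e^(-8x). Forcing matches the repeated root (resonance), so try y_p = Ax² e^(-8x).
Substitute and solve for A: 2A = 1, so A = 1/2.
General solution: y = (C₁ + C₂x + (1/2)x²)e^(-8x).


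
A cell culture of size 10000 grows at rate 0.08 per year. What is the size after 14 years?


The ODE dP/dt = 0.08P has solution P(t) = P(0)e^(0.08t).
Substitute P(0) = 10000 and t = 14: P(14) = 10000 e^(1.12) ≈ 30649.


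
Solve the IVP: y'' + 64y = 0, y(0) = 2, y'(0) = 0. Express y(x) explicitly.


Characteristic roots of r² + 64 = 0 are ±8i, so y = C₁cos(8x) + C₂sin(8x).
Apply y(0) = 2: C₁ = 2. Differentiate and apply y'(0) = 0: 8·C₂ = 0, so C₂ = 0.
Particular solution: y = 2cos(8x).


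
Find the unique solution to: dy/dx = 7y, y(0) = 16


General solution of y' = 7y is y = Ce^(7x).
Apply y(0) = 16: C = 16.
Particular solution: y = 16e^(7x).


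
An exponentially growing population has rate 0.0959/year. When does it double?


Exponential growth: P(t) = P₀ e^(0.0959t). Set P(t)/P₀ = 2: e^(0.0959t) = 2.
Solve: t = ln(2)/0.0959 ≈ 7.23 years.


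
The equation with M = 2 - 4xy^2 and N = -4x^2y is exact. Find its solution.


Check exactness: ∂M/∂y = -8xy and ∂N/∂x = -8xy; equal, so the equation is exact.
Integrate M with respect to x (treating y as constant): ∫M dx = 2x - 2x^2y^2 + h(y).
Differentiate w.r.t. y and set equal to N: all terms match, so h'(y) = 0 and h is a constant absorbed into C.
General solution: 2x - 2x^2y^2 = C.


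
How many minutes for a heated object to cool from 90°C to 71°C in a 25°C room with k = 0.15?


From T(t) = T_a + (T₀ - T_a)e^(-kt), set T(t) = 71:
(71 - 25) / (90 - 25) = e^(-0.15t), so t = -ln(0.708)/0.15 ≈ 2.3 minutes.


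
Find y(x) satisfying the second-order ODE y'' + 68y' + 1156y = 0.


Characteristic equation: r² + 68r + 1156 = 0, i.e. (r + 34)² = 0.
Repeated root r = -34; include an x factor for the second linearly independent solution.
General solution: y = (C₁ + C₂x)e^(-34x).


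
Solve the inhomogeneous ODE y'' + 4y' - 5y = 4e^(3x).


Characteristic roots of r² + 4r - 5 = 0 are -5, 1.
y_h = C₁e^(-5x) + C₂e^(x).
Forcing exponent 3 is not a characteristic root; try y_p = Ae^(3x).
Substitute: A·(9 + (4)·3 + (-5)) = A·16 = 4, so A = 1/4.
General solution: y = C₁e^(-5x) + C₂e^(x) + (1/4)e^(3x).


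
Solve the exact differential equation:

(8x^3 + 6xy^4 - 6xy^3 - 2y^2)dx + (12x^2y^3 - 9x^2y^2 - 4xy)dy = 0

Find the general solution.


Check exactness: ∂M/∂y = 24xy^3 - 18xy^2 - 4y and ∂N/∂x = 24xy^3 - 18xy^2 - 4y; equal, so the equation is exact.
Integrate M with respect to x (treating y as constant): ∫M dx = 2x^4 + 3x^2y^4 - 3x^2y^3 - 2xy^2 + h(y).
Differentiate w.r.t. y and set equal to N: all terms match, so h'(y) = 0 and h is a constant absorbed into C.
General solution: 2x^4 + 3x^2y^4 - 3x^2y^3 - 2xy^2 = C.


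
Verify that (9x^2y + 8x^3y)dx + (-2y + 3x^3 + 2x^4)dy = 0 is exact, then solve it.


Check exactness: ∂M/∂y = 9x^2 + 8x^3 and ∂N/∂x = 9x^2 + 8x^3; equal, so the equation is exact.
Integrate M with respect to x (treating y as constant): ∫M dx = 3x^3y + 2x^4y + h(y).
Differentiate w.r.t. y and set equal to N: the x-dependent terms already match, leaving h'(y) = -2y. Integrate: h(y) = -y^2.
So F(x,y) = -y^2 + 3x^3y + 2x^4y.
General solution: -y^2 + 3x^3y + 2x^4y = C.


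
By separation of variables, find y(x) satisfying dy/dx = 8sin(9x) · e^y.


Separate: e^(-y) dy = 8sin(9x) dx.
Integrate: -e^(-y) = -(8/9)cos(9x) + C₀.
Rearrange: e^(-y) = (8/9)cos(9x) + C.
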